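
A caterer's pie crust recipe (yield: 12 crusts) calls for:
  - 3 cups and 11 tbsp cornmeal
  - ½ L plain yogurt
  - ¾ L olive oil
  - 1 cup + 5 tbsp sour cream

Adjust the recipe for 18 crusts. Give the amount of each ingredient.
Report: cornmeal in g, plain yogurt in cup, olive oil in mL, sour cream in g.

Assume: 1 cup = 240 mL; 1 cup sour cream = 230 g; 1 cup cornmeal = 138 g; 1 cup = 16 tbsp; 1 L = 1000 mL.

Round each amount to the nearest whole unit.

cornmeal: 763 g; plain yogurt: 3 cup; olive oil: 1125 mL; sour cream: 453 g

Scaling factor: 18/12 = 3/2 = 1.5.
cornmeal: (3 cup + 11 tbsp = 3.6875 cup) × 3/2 × 138 g/cup ≈ 763 g
plain yogurt: 0.5 L × 3/2 × 1000 mL/L ÷ 240 mL/cup ≈ 3 cup
olive oil: 0.75 L × 3/2 × 1000 mL/L = 1125 mL
sour cream: (1 cup + 5 tbsp = 1.3125 cup) × 3/2 × 230 g/cup ≈ 453 g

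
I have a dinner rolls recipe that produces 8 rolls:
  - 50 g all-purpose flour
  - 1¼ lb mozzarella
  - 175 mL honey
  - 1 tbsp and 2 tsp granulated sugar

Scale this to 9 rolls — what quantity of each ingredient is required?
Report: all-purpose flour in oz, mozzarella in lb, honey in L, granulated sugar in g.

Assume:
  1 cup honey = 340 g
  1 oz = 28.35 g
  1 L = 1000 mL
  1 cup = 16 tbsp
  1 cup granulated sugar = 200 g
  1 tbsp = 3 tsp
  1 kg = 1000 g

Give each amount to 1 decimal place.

Scaling factor: 9/8 = 1.125.
all-purpose flour: 50 g × 9/8 ÷ 28.35 g/oz ≈ 2.0 oz
mozzarella: 1.25 lb × 9/8 ≈ 1.4 lb
honey: 175 mL × 9/8 ÷ 1000 mL/L ≈ 0.2 L
granulated sugar: (1 tbsp + 2 tsp = 5/3 tbsp) × 9/8 ÷ 16 tbsp/cup × 200 g/cup ≈ 23.4 g

all-purpose flour: 2.0 oz; mozzarella: 1.4 lb; honey: 0.2 L; granulated sugar: 23.4 g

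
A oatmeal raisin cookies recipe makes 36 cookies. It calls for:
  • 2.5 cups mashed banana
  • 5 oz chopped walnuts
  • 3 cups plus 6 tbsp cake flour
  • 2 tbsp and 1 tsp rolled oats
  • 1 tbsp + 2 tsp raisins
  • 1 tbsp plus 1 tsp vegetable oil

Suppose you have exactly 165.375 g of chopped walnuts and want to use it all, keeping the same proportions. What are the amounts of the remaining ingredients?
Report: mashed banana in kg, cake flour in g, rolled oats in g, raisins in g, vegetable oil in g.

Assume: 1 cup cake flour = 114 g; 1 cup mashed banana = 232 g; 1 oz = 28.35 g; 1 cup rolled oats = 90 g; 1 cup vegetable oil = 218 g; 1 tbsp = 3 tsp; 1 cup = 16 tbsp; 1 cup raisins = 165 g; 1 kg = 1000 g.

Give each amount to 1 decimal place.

mashed banana: 0.7 kg; cake flour: 448.9 g; rolled oats: 15.3 g; raisins: 20.1 g; vegetable oil: 21.2 g

The original recipe has 141.75 g of chopped walnuts, so the scaling factor is 165.375 ÷ 141.75 = 7/6.
mashed banana: 2.5 cup × 7/6 × 232 g/cup ÷ 1000 g/kg ≈ 0.7 kg
cake flour: (3 cup + 6 tbsp = 3.375 cup) × 7/6 × 114 g/cup ≈ 448.9 g
rolled oats: (2 tbsp + 1 tsp = 7/3 tbsp) × 7/6 ÷ 16 tbsp/cup × 90 g/cup ≈ 15.3 g
raisins: (1 tbsp + 2 tsp = 5/3 tbsp) × 7/6 ÷ 16 tbsp/cup × 165 g/cup ≈ 20.1 g
vegetable oil: (1 tbsp + 1 tsp = 4/3 tbsp) × 7/6 ÷ 16 tbsp/cup × 218 g/cup ≈ 21.2 g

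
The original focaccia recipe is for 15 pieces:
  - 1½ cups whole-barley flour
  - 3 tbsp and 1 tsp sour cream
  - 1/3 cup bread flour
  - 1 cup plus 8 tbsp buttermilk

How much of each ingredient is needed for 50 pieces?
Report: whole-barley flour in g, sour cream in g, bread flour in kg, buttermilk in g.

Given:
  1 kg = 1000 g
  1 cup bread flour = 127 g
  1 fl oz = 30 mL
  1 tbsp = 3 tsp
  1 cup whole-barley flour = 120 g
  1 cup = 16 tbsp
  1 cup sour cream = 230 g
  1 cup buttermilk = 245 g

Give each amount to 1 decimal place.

whole-barley flour: 600.0 g; sour cream: 159.7 g; bread flour: 0.1 kg; buttermilk: 1225.0 g

Scaling factor: 50/15 = 10/3.
whole-barley flour: 1.5 cup × 10/3 × 120 g/cup = 600.0 g
sour cream: (3 tbsp + 1 tsp = 10/3 tbsp) × 10/3 ÷ 16 tbsp/cup × 230 g/cup ≈ 159.7 g
bread flour: 1/3 cup × 10/3 × 127 g/cup ÷ 1000 g/kg ≈ 0.1 kg
buttermilk: (1 cup + 8 tbsp = 1.5 cup) × 10/3 × 245 g/cup = 1225.0 g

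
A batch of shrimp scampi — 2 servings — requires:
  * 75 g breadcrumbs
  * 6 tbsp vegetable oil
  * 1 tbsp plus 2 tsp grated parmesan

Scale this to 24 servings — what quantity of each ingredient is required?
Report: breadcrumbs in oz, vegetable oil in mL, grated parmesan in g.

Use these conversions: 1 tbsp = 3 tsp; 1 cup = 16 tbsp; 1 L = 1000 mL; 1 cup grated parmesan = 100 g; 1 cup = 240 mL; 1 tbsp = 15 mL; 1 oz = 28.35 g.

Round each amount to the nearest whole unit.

Scaling factor: 24/2 = 12.
breadcrumbs: 75 g × 12 ÷ 28.35 g/oz ≈ 32 oz
vegetable oil: 6 tbsp × 12 × 15 mL/tbsp = 1080 mL
grated parmesan: (1 tbsp + 2 tsp = 5/3 tbsp) × 12 ÷ 16 tbsp/cup × 100 g/cup = 125 g

breadcrumbs: 32 oz; vegetable oil: 1080 mL; grated parmesan: 125 g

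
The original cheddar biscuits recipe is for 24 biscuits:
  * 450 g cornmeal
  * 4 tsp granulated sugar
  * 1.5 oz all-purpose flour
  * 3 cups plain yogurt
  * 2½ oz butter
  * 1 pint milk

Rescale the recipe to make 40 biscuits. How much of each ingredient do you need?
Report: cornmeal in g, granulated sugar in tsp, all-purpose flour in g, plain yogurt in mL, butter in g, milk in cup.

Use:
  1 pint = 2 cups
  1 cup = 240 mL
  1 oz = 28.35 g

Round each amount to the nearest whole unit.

Scaling factor: 40/24 = 5/3.
cornmeal: 450 g × 5/3 = 750 g
granulated sugar: 4 tsp × 5/3 ≈ 7 tsp
all-purpose flour: 1.5 oz × 5/3 × 28.35 g/oz ≈ 71 g
plain yogurt: 3 cup × 5/3 × 240 mL/cup = 1200 mL
butter: 2.5 oz × 5/3 × 28.35 g/oz ≈ 118 g
milk: 1 pint × 5/3 × 2 cup/pint ≈ 3 cup

cornmeal: 750 g; granulated sugar: 7 tsp; all-purpose flour: 71 g; plain yogurt: 1200 mL; butter: 118 g; milk: 3 cup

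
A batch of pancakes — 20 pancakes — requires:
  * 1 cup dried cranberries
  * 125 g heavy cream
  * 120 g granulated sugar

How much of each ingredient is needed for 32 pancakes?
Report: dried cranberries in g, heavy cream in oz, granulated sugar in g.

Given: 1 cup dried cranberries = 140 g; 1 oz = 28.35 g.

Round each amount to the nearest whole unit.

Scaling factor: 32/20 = 8/5 = 1.6.
dried cranberries: 1 cup × 8/5 × 140 g/cup = 224 g
heavy cream: 125 g × 8/5 ÷ 28.35 g/oz ≈ 7 oz
granulated sugar: 120 g × 8/5 = 192 g

dried cranberries: 224 g; heavy cream: 7 oz; granulated sugar: 192 g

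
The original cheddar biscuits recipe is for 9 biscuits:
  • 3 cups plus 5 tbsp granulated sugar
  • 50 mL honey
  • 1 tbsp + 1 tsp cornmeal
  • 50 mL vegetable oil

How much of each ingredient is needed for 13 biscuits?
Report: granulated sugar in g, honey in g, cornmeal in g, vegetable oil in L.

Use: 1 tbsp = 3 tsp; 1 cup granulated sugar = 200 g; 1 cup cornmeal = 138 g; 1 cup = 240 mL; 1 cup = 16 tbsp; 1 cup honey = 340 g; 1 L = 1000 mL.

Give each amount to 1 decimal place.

Scaling factor: 13/9.
granulated sugar: (3 cup + 5 tbsp = 3.3125 cup) × 13/9 × 200 g/cup ≈ 956.9 g
honey: 50 mL × 13/9 ÷ 240 mL/cup × 340 g/cup ≈ 102.3 g
cornmeal: (1 tbsp + 1 tsp = 4/3 tbsp) × 13/9 ÷ 16 tbsp/cup × 138 g/cup ≈ 16.6 g
vegetable oil: 50 mL × 13/9 ÷ 1000 mL/L ≈ 0.1 L

granulated sugar: 956.9 g; honey: 102.3 g; cornmeal: 16.6 g; vegetable oil: 0.1 L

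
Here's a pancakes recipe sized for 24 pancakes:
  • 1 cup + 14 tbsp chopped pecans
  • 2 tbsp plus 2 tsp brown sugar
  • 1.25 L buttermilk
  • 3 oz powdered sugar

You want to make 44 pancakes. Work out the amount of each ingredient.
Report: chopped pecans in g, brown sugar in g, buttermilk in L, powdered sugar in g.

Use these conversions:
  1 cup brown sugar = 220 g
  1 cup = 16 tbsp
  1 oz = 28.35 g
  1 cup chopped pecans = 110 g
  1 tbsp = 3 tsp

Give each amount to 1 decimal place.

chopped pecans: 378.1 g; brown sugar: 67.2 g; buttermilk: 2.3 L; powdered sugar: 155.9 g

Scaling factor: 44/24 = 11/6.
chopped pecans: (1 cup + 14 tbsp = 1.875 cup) × 11/6 × 110 g/cup ≈ 378.1 g
brown sugar: (2 tbsp + 2 tsp = 8/3 tbsp) × 11/6 ÷ 16 tbsp/cup × 220 g/cup ≈ 67.2 g
buttermilk: 1.25 L × 11/6 ≈ 2.3 L
powdered sugar: 3 oz × 11/6 × 28.35 g/oz ≈ 155.9 g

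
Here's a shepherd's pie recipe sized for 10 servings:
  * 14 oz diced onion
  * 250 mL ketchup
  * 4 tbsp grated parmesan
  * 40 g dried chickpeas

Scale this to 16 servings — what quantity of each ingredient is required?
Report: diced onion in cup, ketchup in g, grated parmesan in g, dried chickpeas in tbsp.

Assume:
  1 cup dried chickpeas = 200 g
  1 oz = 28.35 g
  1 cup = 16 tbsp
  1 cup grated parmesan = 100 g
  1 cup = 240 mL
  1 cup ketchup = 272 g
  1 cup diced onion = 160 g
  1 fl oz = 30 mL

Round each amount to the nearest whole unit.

diced onion: 4 cup; ketchup: 453 g; grated parmesan: 40 g; dried chickpeas: 5 tbsp

Scaling factor: 16/10 = 8/5 = 1.6.
diced onion: 14 oz × 8/5 × 28.35 g/oz ÷ 160 g/cup ≈ 4 cup
ketchup: 250 mL × 8/5 ÷ 240 mL/cup × 272 g/cup ≈ 453 g
grated parmesan: 4 tbsp × 8/5 ÷ 16 tbsp/cup × 100 g/cup = 40 g
dried chickpeas: 40 g × 8/5 ÷ 200 g/cup × 16 tbsp/cup ≈ 5 tbsp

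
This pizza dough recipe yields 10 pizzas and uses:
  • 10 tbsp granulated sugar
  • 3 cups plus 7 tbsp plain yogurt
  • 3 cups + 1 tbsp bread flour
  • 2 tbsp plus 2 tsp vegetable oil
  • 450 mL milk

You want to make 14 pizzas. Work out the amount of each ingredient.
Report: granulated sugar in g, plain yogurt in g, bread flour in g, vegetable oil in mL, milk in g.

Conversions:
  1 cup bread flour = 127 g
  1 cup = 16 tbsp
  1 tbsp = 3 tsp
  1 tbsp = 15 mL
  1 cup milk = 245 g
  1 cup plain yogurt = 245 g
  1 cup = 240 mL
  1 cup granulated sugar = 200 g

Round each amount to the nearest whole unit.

granulated sugar: 175 g; plain yogurt: 1179 g; bread flour: 545 g; vegetable oil: 56 mL; milk: 643 g

Scaling factor: 14/10 = 7/5 = 1.4.
granulated sugar: 10 tbsp × 7/5 ÷ 16 tbsp/cup × 200 g/cup = 175 g
plain yogurt: (3 cup + 7 tbsp = 3.4375 cup) × 7/5 × 245 g/cup ≈ 1179 g
bread flour: (3 cup + 1 tbsp = 3.0625 cup) × 7/5 × 127 g/cup ≈ 545 g
vegetable oil: (2 tbsp + 2 tsp = 8/3 tbsp) × 7/5 × 15 mL/tbsp = 56 mL
milk: 450 mL × 7/5 ÷ 240 mL/cup × 245 g/cup ≈ 643 g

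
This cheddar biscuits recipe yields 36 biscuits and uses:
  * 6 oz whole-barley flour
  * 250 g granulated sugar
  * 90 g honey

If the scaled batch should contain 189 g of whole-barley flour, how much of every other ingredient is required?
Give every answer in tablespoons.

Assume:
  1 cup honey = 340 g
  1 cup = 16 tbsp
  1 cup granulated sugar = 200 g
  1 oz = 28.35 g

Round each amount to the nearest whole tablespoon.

granulated sugar: 22 tbsp; honey: 5 tbsp

The original recipe has 170.1 g of whole-barley flour, so the scaling factor is 189 ÷ 170.1 = 10/9.
granulated sugar: 250 g × 10/9 ÷ 200 g/cup × 16 tbsp/cup ≈ 22 tbsp
honey: 90 g × 10/9 ÷ 340 g/cup × 16 tbsp/cup ≈ 5 tbsp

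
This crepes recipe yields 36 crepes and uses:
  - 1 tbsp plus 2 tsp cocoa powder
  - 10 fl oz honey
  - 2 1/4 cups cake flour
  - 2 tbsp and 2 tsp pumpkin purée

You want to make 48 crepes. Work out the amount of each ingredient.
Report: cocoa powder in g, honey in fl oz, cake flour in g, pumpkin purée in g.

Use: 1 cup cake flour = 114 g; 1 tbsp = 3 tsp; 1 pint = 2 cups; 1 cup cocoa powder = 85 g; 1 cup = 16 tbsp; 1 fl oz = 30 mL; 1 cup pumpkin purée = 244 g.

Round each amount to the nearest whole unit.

cocoa powder: 12 g; honey: 13 fl oz; cake flour: 342 g; pumpkin purée: 54 g

Scaling factor: 48/36 = 4/3.
cocoa powder: (1 tbsp + 2 tsp = 5/3 tbsp) × 4/3 ÷ 16 tbsp/cup × 85 g/cup ≈ 12 g
honey: 10 fl oz × 4/3 ≈ 13 fl oz
cake flour: 2.25 cup × 4/3 × 114 g/cup = 342 g
pumpkin purée: (2 tbsp + 2 tsp = 8/3 tbsp) × 4/3 ÷ 16 tbsp/cup × 244 g/cup ≈ 54 g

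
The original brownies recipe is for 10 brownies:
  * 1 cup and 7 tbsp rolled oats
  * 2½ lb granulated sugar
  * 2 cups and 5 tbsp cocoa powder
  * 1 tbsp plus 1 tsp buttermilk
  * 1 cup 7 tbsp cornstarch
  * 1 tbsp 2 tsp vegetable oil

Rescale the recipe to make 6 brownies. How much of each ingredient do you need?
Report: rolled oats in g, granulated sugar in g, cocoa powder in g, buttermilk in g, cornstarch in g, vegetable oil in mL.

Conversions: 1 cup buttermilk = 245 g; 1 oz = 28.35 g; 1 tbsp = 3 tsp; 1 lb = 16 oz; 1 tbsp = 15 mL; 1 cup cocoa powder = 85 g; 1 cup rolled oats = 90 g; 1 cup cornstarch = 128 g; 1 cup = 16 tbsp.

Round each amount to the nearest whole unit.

rolled oats: 78 g; granulated sugar: 680 g; cocoa powder: 118 g; buttermilk: 12 g; cornstarch: 110 g; vegetable oil: 15 mL

Scaling factor: 6/10 = 3/5 = 0.6.
rolled oats: (1 cup + 7 tbsp = 1.4375 cup) × 3/5 × 90 g/cup ≈ 78 g
granulated sugar: 2.5 lb × 3/5 × 16 oz/lb × 28.35 g/oz ≈ 680 g
cocoa powder: (2 cup + 5 tbsp = 2.3125 cup) × 3/5 × 85 g/cup ≈ 118 g
buttermilk: (1 tbsp + 1 tsp = 4/3 tbsp) × 3/5 ÷ 16 tbsp/cup × 245 g/cup ≈ 12 g
cornstarch: (1 cup + 7 tbsp = 1.4375 cup) × 3/5 × 128 g/cup ≈ 110 g
vegetable oil: (1 tbsp + 2 tsp = 5/3 tbsp) × 3/5 × 15 mL/tbsp = 15 mL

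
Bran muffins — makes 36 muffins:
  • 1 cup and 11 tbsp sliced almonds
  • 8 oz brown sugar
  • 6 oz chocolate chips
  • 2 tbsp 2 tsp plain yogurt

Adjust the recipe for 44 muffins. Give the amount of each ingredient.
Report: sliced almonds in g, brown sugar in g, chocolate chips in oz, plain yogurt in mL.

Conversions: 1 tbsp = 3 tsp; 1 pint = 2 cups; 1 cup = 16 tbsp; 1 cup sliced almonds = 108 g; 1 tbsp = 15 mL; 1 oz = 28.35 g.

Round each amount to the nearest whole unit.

sliced almonds: 223 g; brown sugar: 277 g; chocolate chips: 7 oz; plain yogurt: 49 mL

Scaling factor: 44/36 = 11/9.
sliced almonds: (1 cup + 11 tbsp = 1.6875 cup) × 11/9 × 108 g/cup ≈ 223 g
brown sugar: 8 oz × 11/9 × 28.35 g/oz ≈ 277 g
chocolate chips: 6 oz × 11/9 ≈ 7 oz
plain yogurt: (2 tbsp + 2 tsp = 8/3 tbsp) × 11/9 × 15 mL/tbsp ≈ 49 mL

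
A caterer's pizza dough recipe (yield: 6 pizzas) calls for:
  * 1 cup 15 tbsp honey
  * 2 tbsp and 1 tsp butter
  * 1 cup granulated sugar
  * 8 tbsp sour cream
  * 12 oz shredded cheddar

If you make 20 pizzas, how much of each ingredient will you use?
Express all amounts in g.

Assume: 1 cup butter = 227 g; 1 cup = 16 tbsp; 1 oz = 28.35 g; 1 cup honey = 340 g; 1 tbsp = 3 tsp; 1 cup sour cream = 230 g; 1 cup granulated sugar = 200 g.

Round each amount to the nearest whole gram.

Scaling factor: 20/6 = 10/3.
honey: (1 cup + 15 tbsp = 1.9375 cup) × 10/3 × 340 g/cup ≈ 2196 g
butter: (2 tbsp + 1 tsp = 7/3 tbsp) × 10/3 ÷ 16 tbsp/cup × 227 g/cup ≈ 110 g
granulated sugar: 1 cup × 10/3 × 200 g/cup ≈ 667 g
sour cream: 8 tbsp × 10/3 ÷ 16 tbsp/cup × 230 g/cup ≈ 383 g
shredded cheddar: 12 oz × 10/3 × 28.35 g/oz = 1134 g

honey: 2196 g; butter: 110 g; granulated sugar: 667 g; sour cream: 383 g; shredded cheddar: 1134 g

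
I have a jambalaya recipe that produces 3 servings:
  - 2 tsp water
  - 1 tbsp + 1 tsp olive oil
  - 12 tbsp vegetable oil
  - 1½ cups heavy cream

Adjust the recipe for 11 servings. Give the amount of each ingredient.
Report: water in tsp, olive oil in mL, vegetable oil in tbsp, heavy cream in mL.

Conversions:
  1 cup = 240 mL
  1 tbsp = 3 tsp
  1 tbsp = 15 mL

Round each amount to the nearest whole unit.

Scaling factor: 11/3.
water: 2 tsp × 11/3 ≈ 7 tsp
olive oil: (1 tbsp + 1 tsp = 4/3 tbsp) × 11/3 × 15 mL/tbsp ≈ 73 mL
vegetable oil: 12 tbsp × 11/3 = 44 tbsp
heavy cream: 1.5 cup × 11/3 × 240 mL/cup = 1320 mL

water: 7 tsp; olive oil: 73 mL; vegetable oil: 44 tbsp; heavy cream: 1320 mL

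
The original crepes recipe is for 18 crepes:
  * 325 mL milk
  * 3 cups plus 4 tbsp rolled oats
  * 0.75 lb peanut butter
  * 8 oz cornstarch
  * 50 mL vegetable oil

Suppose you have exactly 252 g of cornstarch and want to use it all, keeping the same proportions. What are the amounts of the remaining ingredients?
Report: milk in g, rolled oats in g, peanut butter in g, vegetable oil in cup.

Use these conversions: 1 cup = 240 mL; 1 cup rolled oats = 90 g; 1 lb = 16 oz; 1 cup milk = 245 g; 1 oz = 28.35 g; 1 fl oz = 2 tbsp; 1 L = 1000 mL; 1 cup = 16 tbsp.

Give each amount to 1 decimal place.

The original recipe has 226.8 g of cornstarch, so the scaling factor is 252 ÷ 226.8 = 10/9.
milk: 325 mL × 10/9 ÷ 240 mL/cup × 245 g/cup ≈ 368.6 g
rolled oats: (3 cup + 4 tbsp = 3.25 cup) × 10/9 × 90 g/cup = 325.0 g
peanut butter: 0.75 lb × 10/9 × 16 oz/lb × 28.35 g/oz = 378.0 g
vegetable oil: 50 mL × 10/9 ÷ 240 mL/cup ≈ 0.2 cup

milk: 368.6 g; rolled oats: 325.0 g; peanut butter: 378.0 g; vegetable oil: 0.2 cup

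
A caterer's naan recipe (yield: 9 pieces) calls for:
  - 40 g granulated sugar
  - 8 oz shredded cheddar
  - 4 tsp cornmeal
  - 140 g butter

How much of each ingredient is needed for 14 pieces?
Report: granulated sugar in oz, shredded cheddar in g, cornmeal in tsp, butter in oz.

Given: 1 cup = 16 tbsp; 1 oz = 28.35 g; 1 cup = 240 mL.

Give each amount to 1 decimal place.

granulated sugar: 2.2 oz; shredded cheddar: 352.8 g; cornmeal: 6.2 tsp; butter: 7.7 oz

Scaling factor: 14/9.
granulated sugar: 40 g × 14/9 ÷ 28.35 g/oz ≈ 2.2 oz
shredded cheddar: 8 oz × 14/9 × 28.35 g/oz = 352.8 g
cornmeal: 4 tsp × 14/9 ≈ 6.2 tsp
butter: 140 g × 14/9 ÷ 28.35 g/oz ≈ 7.7 oz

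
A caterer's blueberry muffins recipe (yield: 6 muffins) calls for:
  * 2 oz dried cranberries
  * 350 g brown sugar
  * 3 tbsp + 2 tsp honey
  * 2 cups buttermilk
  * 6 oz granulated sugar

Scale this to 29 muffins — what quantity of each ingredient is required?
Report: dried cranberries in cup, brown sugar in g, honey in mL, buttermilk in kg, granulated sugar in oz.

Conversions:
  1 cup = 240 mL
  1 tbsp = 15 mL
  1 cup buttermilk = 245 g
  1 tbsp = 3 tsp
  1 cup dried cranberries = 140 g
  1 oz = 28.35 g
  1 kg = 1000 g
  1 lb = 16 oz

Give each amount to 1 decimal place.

dried cranberries: 2.0 cup; brown sugar: 1691.7 g; honey: 265.8 mL; buttermilk: 2.4 kg; granulated sugar: 29.0 oz

Scaling factor: 29/6.
dried cranberries: 2 oz × 29/6 × 28.35 g/oz ÷ 140 g/cup ≈ 2.0 cup
brown sugar: 350 g × 29/6 ≈ 1691.7 g
honey: (3 tbsp + 2 tsp = 11/3 tbsp) × 29/6 × 15 mL/tbsp ≈ 265.8 mL
buttermilk: 2 cup × 29/6 × 245 g/cup ÷ 1000 g/kg ≈ 2.4 kg
granulated sugar: 6 oz × 29/6 = 29.0 oz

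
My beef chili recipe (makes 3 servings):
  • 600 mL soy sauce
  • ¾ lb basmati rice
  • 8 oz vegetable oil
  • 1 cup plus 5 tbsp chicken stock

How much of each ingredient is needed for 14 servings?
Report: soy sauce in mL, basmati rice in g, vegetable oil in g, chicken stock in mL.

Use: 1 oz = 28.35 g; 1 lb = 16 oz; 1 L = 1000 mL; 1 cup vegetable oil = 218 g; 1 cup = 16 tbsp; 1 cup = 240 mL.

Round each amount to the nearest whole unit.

Scaling factor: 14/3.
soy sauce: 600 mL × 14/3 = 2800 mL
basmati rice: 0.75 lb × 14/3 × 16 oz/lb × 28.35 g/oz ≈ 1588 g
vegetable oil: 8 oz × 14/3 × 28.35 g/oz ≈ 1058 g
chicken stock: (1 cup + 5 tbsp = 1.3125 cup) × 14/3 × 240 mL/cup = 1470 mL

soy sauce: 2800 mL; basmati rice: 1588 g; vegetable oil: 1058 g; chicken stock: 1470 mL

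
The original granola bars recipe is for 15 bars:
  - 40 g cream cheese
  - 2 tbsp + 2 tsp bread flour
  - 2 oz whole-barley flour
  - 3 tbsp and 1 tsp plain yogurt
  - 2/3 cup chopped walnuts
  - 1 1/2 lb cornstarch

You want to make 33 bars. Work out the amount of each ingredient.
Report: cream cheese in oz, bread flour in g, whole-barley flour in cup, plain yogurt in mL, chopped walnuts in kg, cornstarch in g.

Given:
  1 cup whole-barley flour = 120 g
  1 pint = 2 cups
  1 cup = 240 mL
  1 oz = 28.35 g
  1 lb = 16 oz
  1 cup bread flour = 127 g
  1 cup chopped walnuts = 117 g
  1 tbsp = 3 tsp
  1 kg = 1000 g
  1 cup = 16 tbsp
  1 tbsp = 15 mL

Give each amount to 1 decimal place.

cream cheese: 3.1 oz; bread flour: 46.6 g; whole-barley flour: 1.0 cup; plain yogurt: 110.0 mL; chopped walnuts: 0.2 kg; cornstarch: 1496.9 g

Scaling factor: 33/15 = 11/5 = 2.2.
cream cheese: 40 g × 11/5 ÷ 28.35 g/oz ≈ 3.1 oz
bread flour: (2 tbsp + 2 tsp = 8/3 tbsp) × 11/5 ÷ 16 tbsp/cup × 127 g/cup ≈ 46.6 g
whole-barley flour: 2 oz × 11/5 × 28.35 g/oz ÷ 120 g/cup ≈ 1.0 cup
plain yogurt: (3 tbsp + 1 tsp = 10/3 tbsp) × 11/5 × 15 mL/tbsp = 110.0 mL
chopped walnuts: 2/3 cup × 11/5 × 117 g/cup ÷ 1000 g/kg ≈ 0.2 kg
cornstarch: 1.5 lb × 11/5 × 16 oz/lb × 28.35 g/oz ≈ 1496.9 g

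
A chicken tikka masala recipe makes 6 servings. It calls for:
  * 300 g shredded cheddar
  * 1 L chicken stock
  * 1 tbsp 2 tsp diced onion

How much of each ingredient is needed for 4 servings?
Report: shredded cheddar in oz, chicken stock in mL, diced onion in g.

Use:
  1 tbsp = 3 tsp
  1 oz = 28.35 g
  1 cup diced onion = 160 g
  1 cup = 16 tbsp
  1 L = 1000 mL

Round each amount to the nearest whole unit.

shredded cheddar: 7 oz; chicken stock: 667 mL; diced onion: 11 g

Scaling factor: 4/6 = 2/3.
shredded cheddar: 300 g × 2/3 ÷ 28.35 g/oz ≈ 7 oz
chicken stock: 1 L × 2/3 × 1000 mL/L ≈ 667 mL
diced onion: (1 tbsp + 2 tsp = 5/3 tbsp) × 2/3 ÷ 16 tbsp/cup × 160 g/cup ≈ 11 g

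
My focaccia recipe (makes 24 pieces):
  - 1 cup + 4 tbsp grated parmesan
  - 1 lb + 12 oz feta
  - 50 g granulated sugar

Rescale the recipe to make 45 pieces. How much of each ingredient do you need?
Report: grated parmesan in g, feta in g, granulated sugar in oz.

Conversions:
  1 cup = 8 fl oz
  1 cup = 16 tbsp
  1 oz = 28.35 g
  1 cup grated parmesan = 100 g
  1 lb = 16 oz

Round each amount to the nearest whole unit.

Scaling factor: 45/24 = 15/8 = 1.875.
grated parmesan: (1 cup + 4 tbsp = 1.25 cup) × 15/8 × 100 g/cup ≈ 234 g
feta: (1 lb + 12 oz = 1.75 lb) × 15/8 × 16 oz/lb × 28.35 g/oz ≈ 1488 g
granulated sugar: 50 g × 15/8 ÷ 28.35 g/oz ≈ 3 oz

grated parmesan: 234 g; feta: 1488 g; granulated sugar: 3 oz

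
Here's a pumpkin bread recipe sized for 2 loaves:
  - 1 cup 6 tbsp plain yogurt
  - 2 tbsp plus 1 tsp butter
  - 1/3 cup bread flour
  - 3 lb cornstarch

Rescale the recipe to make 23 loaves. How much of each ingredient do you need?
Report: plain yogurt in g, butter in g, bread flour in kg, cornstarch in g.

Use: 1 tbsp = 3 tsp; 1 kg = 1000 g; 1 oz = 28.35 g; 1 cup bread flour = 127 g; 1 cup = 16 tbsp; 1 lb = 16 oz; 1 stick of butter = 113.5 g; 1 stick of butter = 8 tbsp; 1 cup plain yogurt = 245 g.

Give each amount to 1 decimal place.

Scaling factor: 23/2 = 11.5.
plain yogurt: (1 cup + 6 tbsp = 1.375 cup) × 23/2 × 245 g/cup ≈ 3874.1 g
butter: (2 tbsp + 1 tsp = 7/3 tbsp) × 23/2 ÷ 8 tbsp/stick × 113.5 g/stick ≈ 380.7 g
bread flour: 1/3 cup × 23/2 × 127 g/cup ÷ 1000 g/kg ≈ 0.5 kg
cornstarch: 3 lb × 23/2 × 16 oz/lb × 28.35 g/oz = 15649.2 g

plain yogurt: 3874.1 g; butter: 380.7 g; bread flour: 0.5 kg; cornstarch: 15649.2 g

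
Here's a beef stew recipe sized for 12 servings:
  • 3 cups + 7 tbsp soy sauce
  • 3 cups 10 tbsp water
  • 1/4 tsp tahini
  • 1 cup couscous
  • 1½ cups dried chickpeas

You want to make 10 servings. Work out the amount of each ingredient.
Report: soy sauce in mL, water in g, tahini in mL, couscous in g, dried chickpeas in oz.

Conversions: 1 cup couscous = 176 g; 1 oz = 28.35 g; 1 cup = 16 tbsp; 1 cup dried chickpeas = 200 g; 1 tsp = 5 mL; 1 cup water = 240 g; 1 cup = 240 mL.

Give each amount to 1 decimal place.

soy sauce: 687.5 mL; water: 725.0 g; tahini: 1.0 mL; couscous: 146.7 g; dried chickpeas: 8.8 oz

Scaling factor: 10/12 = 5/6.
soy sauce: (3 cup + 7 tbsp = 3.4375 cup) × 5/6 × 240 mL/cup = 687.5 mL
water: (3 cup + 10 tbsp = 3.625 cup) × 5/6 × 240 g/cup = 725.0 g
tahini: 0.25 tsp × 5/6 × 5 mL/tsp ≈ 1.0 mL
couscous: 1 cup × 5/6 × 176 g/cup ≈ 146.7 g
dried chickpeas: 1.5 cup × 5/6 × 200 g/cup ÷ 28.35 g/oz ≈ 8.8 oz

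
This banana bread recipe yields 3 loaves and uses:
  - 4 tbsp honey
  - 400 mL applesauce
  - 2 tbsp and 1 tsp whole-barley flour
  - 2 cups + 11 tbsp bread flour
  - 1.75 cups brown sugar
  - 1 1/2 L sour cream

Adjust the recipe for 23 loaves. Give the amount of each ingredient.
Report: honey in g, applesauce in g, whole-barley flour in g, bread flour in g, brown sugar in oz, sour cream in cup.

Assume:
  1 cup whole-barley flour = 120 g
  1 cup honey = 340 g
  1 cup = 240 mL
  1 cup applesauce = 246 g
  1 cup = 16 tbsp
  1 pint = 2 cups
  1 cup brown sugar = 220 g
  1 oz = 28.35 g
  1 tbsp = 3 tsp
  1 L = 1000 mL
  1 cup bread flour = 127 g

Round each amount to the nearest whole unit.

honey: 652 g; applesauce: 3143 g; whole-barley flour: 134 g; bread flour: 2617 g; brown sugar: 104 oz; sour cream: 48 cup

Scaling factor: 23/3.
honey: 4 tbsp × 23/3 ÷ 16 tbsp/cup × 340 g/cup ≈ 652 g
applesauce: 400 mL × 23/3 ÷ 240 mL/cup × 246 g/cup ≈ 3143 g
whole-barley flour: (2 tbsp + 1 tsp = 7/3 tbsp) × 23/3 ÷ 16 tbsp/cup × 120 g/cup ≈ 134 g
bread flour: (2 cup + 11 tbsp = 2.6875 cup) × 23/3 × 127 g/cup ≈ 2617 g
brown sugar: 1.75 cup × 23/3 × 220 g/cup ÷ 28.35 g/oz ≈ 104 oz
sour cream: 1.5 L × 23/3 × 1000 mL/L ÷ 240 mL/cup ≈ 48 cup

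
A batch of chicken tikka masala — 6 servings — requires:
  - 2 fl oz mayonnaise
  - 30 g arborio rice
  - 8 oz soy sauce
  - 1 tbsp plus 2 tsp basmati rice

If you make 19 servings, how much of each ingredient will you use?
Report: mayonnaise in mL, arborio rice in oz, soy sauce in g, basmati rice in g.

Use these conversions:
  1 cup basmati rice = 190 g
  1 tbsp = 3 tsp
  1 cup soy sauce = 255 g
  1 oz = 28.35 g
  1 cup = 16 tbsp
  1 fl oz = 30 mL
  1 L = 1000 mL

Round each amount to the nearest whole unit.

Scaling factor: 19/6.
mayonnaise: 2 fl oz × 19/6 × 30 mL/fl oz = 190 mL
arborio rice: 30 g × 19/6 ÷ 28.35 g/oz ≈ 3 oz
soy sauce: 8 oz × 19/6 × 28.35 g/oz ≈ 718 g
basmati rice: (1 tbsp + 2 tsp = 5/3 tbsp) × 19/6 ÷ 16 tbsp/cup × 190 g/cup ≈ 63 g

mayonnaise: 190 mL; arborio rice: 3 oz; soy sauce: 718 g; basmati rice: 63 g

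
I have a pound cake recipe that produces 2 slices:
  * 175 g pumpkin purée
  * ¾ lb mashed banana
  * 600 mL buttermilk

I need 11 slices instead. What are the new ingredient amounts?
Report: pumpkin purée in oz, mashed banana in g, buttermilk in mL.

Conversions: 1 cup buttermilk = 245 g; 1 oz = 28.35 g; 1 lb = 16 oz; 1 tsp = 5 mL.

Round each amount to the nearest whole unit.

Scaling factor: 11/2 = 5.5.
pumpkin purée: 175 g × 11/2 ÷ 28.35 g/oz ≈ 34 oz
mashed banana: 0.75 lb × 11/2 × 16 oz/lb × 28.35 g/oz ≈ 1871 g
buttermilk: 600 mL × 11/2 = 3300 mL

pumpkin purée: 34 oz; mashed banana: 1871 g; buttermilk: 3300 mL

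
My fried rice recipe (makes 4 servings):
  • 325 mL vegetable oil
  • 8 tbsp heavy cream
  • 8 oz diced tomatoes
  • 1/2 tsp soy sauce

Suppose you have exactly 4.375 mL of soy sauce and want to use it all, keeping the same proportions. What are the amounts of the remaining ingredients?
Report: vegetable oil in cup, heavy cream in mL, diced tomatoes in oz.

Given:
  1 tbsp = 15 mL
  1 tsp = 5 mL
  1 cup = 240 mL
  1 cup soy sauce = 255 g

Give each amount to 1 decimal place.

vegetable oil: 2.4 cup; heavy cream: 210.0 mL; diced tomatoes: 14.0 oz

The original recipe has 2.5 mL of soy sauce, so the scaling factor is 4.375 ÷ 2.5 = 7/4 = 1.75.
vegetable oil: 325 mL × 7/4 ÷ 240 mL/cup ≈ 2.4 cup
heavy cream: 8 tbsp × 7/4 × 15 mL/tbsp = 210.0 mL
diced tomatoes: 8 oz × 7/4 = 14.0 oz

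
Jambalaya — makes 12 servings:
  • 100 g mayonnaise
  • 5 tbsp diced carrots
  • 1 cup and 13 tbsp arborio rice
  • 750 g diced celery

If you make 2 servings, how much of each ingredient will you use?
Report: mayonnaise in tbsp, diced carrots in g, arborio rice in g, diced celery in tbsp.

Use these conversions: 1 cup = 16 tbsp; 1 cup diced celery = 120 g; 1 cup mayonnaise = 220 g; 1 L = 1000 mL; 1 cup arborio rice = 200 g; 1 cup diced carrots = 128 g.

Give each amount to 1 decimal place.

mayonnaise: 1.2 tbsp; diced carrots: 6.7 g; arborio rice: 60.4 g; diced celery: 16.7 tbsp

Scaling factor: 2/12 = 1/6.
mayonnaise: 100 g × 1/6 ÷ 220 g/cup × 16 tbsp/cup ≈ 1.2 tbsp
diced carrots: 5 tbsp × 1/6 ÷ 16 tbsp/cup × 128 g/cup ≈ 6.7 g
arborio rice: (1 cup + 13 tbsp = 1.8125 cup) × 1/6 × 200 g/cup ≈ 60.4 g
diced celery: 750 g × 1/6 ÷ 120 g/cup × 16 tbsp/cup ≈ 16.7 tbsp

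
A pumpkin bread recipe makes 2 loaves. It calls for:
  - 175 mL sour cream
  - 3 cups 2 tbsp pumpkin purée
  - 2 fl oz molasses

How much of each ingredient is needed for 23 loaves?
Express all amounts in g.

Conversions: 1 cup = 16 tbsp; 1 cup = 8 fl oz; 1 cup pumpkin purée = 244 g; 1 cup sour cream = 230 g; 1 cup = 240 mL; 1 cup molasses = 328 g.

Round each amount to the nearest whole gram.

sour cream: 1929 g; pumpkin purée: 8769 g; molasses: 943 g

Scaling factor: 23/2 = 11.5.
sour cream: 175 mL × 23/2 ÷ 240 mL/cup × 230 g/cup ≈ 1929 g
pumpkin purée: (3 cup + 2 tbsp = 3.125 cup) × 23/2 × 244 g/cup ≈ 8769 g
molasses: 2 fl oz × 23/2 ÷ 8 fl oz/cup × 328 g/cup = 943 g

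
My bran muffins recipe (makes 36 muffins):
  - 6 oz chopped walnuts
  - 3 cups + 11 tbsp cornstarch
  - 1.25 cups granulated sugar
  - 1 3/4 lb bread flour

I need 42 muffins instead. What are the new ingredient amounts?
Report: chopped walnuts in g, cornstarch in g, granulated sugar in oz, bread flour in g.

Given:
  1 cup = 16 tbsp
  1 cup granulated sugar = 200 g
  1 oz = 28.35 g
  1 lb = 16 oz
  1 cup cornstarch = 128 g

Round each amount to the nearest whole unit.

Scaling factor: 42/36 = 7/6.
chopped walnuts: 6 oz × 7/6 × 28.35 g/oz ≈ 198 g
cornstarch: (3 cup + 11 tbsp = 3.6875 cup) × 7/6 × 128 g/cup ≈ 551 g
granulated sugar: 1.25 cup × 7/6 × 200 g/cup ÷ 28.35 g/oz ≈ 10 oz
bread flour: 1.75 lb × 7/6 × 16 oz/lb × 28.35 g/oz ≈ 926 g

chopped walnuts: 198 g; cornstarch: 551 g; granulated sugar: 10 oz; bread flour: 926 g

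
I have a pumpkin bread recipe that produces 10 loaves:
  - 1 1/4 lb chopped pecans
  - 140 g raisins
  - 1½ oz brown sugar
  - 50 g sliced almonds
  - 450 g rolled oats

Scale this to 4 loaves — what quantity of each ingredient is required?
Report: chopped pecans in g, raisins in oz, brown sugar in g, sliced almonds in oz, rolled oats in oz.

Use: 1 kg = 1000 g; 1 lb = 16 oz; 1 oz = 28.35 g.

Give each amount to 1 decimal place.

Scaling factor: 4/10 = 2/5 = 0.4.
chopped pecans: 1.25 lb × 2/5 × 16 oz/lb × 28.35 g/oz = 226.8 g
raisins: 140 g × 2/5 ÷ 28.35 g/oz ≈ 2.0 oz
brown sugar: 1.5 oz × 2/5 × 28.35 g/oz ≈ 17.0 g
sliced almonds: 50 g × 2/5 ÷ 28.35 g/oz ≈ 0.7 oz
rolled oats: 450 g × 2/5 ÷ 28.35 g/oz ≈ 6.3 oz

chopped pecans: 226.8 g; raisins: 2.0 oz; brown sugar: 17.0 g; sliced almonds: 0.7 oz; rolled oats: 6.3 oz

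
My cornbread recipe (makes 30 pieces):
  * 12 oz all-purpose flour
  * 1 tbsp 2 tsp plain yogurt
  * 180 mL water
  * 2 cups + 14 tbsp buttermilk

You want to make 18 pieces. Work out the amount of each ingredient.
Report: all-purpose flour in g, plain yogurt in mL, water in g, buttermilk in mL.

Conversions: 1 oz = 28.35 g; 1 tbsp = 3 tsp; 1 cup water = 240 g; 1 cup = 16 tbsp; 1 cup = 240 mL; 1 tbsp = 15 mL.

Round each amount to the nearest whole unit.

all-purpose flour: 204 g; plain yogurt: 15 mL; water: 108 g; buttermilk: 414 mL

Scaling factor: 18/30 = 3/5 = 0.6.
all-purpose flour: 12 oz × 3/5 × 28.35 g/oz ≈ 204 g
plain yogurt: (1 tbsp + 2 tsp = 5/3 tbsp) × 3/5 × 15 mL/tbsp = 15 mL
water: 180 mL × 3/5 ÷ 240 mL/cup × 240 g/cup = 108 g
buttermilk: (2 cup + 14 tbsp = 2.875 cup) × 3/5 × 240 mL/cup = 414 mL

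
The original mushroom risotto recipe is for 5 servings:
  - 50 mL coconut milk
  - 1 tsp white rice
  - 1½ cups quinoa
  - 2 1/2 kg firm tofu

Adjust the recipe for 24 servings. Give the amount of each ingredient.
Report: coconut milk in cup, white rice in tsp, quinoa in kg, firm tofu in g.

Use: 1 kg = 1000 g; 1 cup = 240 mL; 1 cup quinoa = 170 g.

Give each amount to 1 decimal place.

coconut milk: 1.0 cup; white rice: 4.8 tsp; quinoa: 1.2 kg; firm tofu: 12000.0 g

Scaling factor: 24/5 = 4.8.
coconut milk: 50 mL × 24/5 ÷ 240 mL/cup = 1.0 cup
white rice: 1 tsp × 24/5 = 4.8 tsp
quinoa: 1.5 cup × 24/5 × 170 g/cup ÷ 1000 g/kg ≈ 1.2 kg
firm tofu: 2.5 kg × 24/5 × 1000 g/kg = 12000.0 g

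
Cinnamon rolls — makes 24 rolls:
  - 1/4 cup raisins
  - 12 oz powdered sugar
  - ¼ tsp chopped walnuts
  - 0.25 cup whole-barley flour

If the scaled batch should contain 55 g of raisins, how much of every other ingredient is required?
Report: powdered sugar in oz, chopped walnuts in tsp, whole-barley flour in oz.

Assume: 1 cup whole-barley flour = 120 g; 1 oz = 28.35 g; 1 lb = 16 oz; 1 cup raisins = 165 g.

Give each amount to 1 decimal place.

powdered sugar: 16.0 oz; chopped walnuts: 0.3 tsp; whole-barley flour: 1.4 oz

The original recipe has 41.25 g of raisins, so the scaling factor is 55 ÷ 41.25 = 4/3.
powdered sugar: 12 oz × 4/3 = 16.0 oz
chopped walnuts: 0.25 tsp × 4/3 ≈ 0.3 tsp
whole-barley flour: 0.25 cup × 4/3 × 120 g/cup ÷ 28.35 g/oz ≈ 1.4 oz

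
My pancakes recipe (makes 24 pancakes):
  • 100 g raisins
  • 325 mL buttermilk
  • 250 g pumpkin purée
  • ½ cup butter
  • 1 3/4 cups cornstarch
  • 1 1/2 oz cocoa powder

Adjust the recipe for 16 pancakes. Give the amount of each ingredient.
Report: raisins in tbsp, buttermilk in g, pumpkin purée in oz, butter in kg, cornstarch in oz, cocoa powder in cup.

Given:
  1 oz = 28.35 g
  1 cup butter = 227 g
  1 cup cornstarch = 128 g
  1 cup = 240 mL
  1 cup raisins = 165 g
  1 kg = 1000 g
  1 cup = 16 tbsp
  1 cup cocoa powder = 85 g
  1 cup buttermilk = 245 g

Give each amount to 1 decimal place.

raisins: 6.5 tbsp; buttermilk: 221.2 g; pumpkin purée: 5.9 oz; butter: 0.1 kg; cornstarch: 5.3 oz; cocoa powder: 0.3 cup

Scaling factor: 16/24 = 2/3.
raisins: 100 g × 2/3 ÷ 165 g/cup × 16 tbsp/cup ≈ 6.5 tbsp
buttermilk: 325 mL × 2/3 ÷ 240 mL/cup × 245 g/cup ≈ 221.2 g
pumpkin purée: 250 g × 2/3 ÷ 28.35 g/oz ≈ 5.9 oz
butter: 0.5 cup × 2/3 × 227 g/cup ÷ 1000 g/kg ≈ 0.1 kg
cornstarch: 1.75 cup × 2/3 × 128 g/cup ÷ 28.35 g/oz ≈ 5.3 oz
cocoa powder: 1.5 oz × 2/3 × 28.35 g/oz ÷ 85 g/cup ≈ 0.3 cup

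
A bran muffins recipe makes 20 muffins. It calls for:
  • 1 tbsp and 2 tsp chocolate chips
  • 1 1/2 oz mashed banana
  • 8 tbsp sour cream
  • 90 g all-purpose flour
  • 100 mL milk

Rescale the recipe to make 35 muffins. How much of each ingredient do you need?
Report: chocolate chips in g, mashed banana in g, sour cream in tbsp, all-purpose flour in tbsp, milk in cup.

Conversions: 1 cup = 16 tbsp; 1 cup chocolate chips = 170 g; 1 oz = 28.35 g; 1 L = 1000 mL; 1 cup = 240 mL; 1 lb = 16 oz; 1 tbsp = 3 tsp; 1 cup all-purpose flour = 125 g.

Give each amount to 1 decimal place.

Scaling factor: 35/20 = 7/4 = 1.75.
chocolate chips: (1 tbsp + 2 tsp = 5/3 tbsp) × 7/4 ÷ 16 tbsp/cup × 170 g/cup ≈ 31.0 g
mashed banana: 1.5 oz × 7/4 × 28.35 g/oz ≈ 74.4 g
sour cream: 8 tbsp × 7/4 = 14.0 tbsp
all-purpose flour: 90 g × 7/4 ÷ 125 g/cup × 16 tbsp/cup ≈ 20.2 tbsp
milk: 100 mL × 7/4 ÷ 240 mL/cup ≈ 0.7 cup

chocolate chips: 31.0 g; mashed banana: 74.4 g; sour cream: 14.0 tbsp; all-purpose flour: 20.2 tbsp; milk: 0.7 cup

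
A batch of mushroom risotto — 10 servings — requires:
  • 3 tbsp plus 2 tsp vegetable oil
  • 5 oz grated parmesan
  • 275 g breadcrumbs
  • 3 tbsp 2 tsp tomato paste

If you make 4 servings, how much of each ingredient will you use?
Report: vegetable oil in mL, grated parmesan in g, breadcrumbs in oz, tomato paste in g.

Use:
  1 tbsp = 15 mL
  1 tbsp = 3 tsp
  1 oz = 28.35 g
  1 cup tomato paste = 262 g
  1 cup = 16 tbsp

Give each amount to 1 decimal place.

vegetable oil: 22.0 mL; grated parmesan: 56.7 g; breadcrumbs: 3.9 oz; tomato paste: 24.0 g

Scaling factor: 4/10 = 2/5 = 0.4.
vegetable oil: (3 tbsp + 2 tsp = 11/3 tbsp) × 2/5 × 15 mL/tbsp = 22.0 mL
grated parmesan: 5 oz × 2/5 × 28.35 g/oz = 56.7 g
breadcrumbs: 275 g × 2/5 ÷ 28.35 g/oz ≈ 3.9 oz
tomato paste: (3 tbsp + 2 tsp = 11/3 tbsp) × 2/5 ÷ 16 tbsp/cup × 262 g/cup ≈ 24.0 g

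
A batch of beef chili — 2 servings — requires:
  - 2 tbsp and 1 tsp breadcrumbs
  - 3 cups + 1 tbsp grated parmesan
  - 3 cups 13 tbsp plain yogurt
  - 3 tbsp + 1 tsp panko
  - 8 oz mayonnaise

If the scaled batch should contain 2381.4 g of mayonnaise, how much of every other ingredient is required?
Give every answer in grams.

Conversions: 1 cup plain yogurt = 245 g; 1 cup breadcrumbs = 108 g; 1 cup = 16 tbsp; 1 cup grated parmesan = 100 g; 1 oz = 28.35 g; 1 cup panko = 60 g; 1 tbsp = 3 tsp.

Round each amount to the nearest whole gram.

The original recipe has 226.8 g of mayonnaise, so the scaling factor is 2381.4 ÷ 226.8 = 21/2 = 10.5.
breadcrumbs: (2 tbsp + 1 tsp = 7/3 tbsp) × 21/2 ÷ 16 tbsp/cup × 108 g/cup ≈ 165 g
grated parmesan: (3 cup + 1 tbsp = 3.0625 cup) × 21/2 × 100 g/cup ≈ 3216 g
plain yogurt: (3 cup + 13 tbsp = 3.8125 cup) × 21/2 × 245 g/cup ≈ 9808 g
panko: (3 tbsp + 1 tsp = 10/3 tbsp) × 21/2 ÷ 16 tbsp/cup × 60 g/cup ≈ 131 g

breadcrumbs: 165 g; grated parmesan: 3216 g; plain yogurt: 9808 g; panko: 131 g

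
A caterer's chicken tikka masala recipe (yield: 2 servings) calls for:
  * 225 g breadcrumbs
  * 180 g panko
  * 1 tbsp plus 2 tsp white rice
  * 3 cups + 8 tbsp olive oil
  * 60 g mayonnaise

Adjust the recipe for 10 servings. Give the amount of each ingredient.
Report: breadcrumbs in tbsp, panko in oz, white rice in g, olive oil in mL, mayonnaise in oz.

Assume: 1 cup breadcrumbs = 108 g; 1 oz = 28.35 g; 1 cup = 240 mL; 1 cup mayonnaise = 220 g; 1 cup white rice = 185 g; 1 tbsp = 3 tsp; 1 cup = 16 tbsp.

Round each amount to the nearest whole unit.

breadcrumbs: 167 tbsp; panko: 32 oz; white rice: 96 g; olive oil: 4200 mL; mayonnaise: 11 oz

Scaling factor: 10/2 = 5.
breadcrumbs: 225 g × 5 ÷ 108 g/cup × 16 tbsp/cup ≈ 167 tbsp
panko: 180 g × 5 ÷ 28.35 g/oz ≈ 32 oz
white rice: (1 tbsp + 2 tsp = 5/3 tbsp) × 5 ÷ 16 tbsp/cup × 185 g/cup ≈ 96 g
olive oil: (3 cup + 8 tbsp = 3.5 cup) × 5 × 240 mL/cup = 4200 mL
mayonnaise: 60 g × 5 ÷ 28.35 g/oz ≈ 11 oz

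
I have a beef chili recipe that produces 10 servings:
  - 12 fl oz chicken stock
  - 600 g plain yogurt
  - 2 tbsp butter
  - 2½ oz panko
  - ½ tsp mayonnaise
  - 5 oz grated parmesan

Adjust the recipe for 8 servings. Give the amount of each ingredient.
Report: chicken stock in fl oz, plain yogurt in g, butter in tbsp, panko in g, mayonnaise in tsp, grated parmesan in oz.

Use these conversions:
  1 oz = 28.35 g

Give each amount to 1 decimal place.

Scaling factor: 8/10 = 4/5 = 0.8.
chicken stock: 12 fl oz × 4/5 = 9.6 fl oz
plain yogurt: 600 g × 4/5 = 480.0 g
butter: 2 tbsp × 4/5 = 1.6 tbsp
panko: 2.5 oz × 4/5 × 28.35 g/oz = 56.7 g
mayonnaise: 0.5 tsp × 4/5 = 0.4 tsp
grated parmesan: 5 oz × 4/5 = 4.0 oz

chicken stock: 9.6 fl oz; plain yogurt: 480.0 g; butter: 1.6 tbsp; panko: 56.7 g; mayonnaise: 0.4 tsp; grated parmesan: 4.0 oz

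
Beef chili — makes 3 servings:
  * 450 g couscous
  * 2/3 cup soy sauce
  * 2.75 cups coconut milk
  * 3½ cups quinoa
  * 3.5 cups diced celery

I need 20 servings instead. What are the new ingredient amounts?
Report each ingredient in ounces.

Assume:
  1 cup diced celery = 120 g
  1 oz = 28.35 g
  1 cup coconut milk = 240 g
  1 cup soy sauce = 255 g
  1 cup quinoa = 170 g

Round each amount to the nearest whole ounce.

Scaling factor: 20/3.
couscous: 450 g × 20/3 ÷ 28.35 g/oz ≈ 106 oz
soy sauce: 2/3 cup × 20/3 × 255 g/cup ÷ 28.35 g/oz ≈ 40 oz
coconut milk: 2.75 cup × 20/3 × 240 g/cup ÷ 28.35 g/oz ≈ 155 oz
quinoa: 3.5 cup × 20/3 × 170 g/cup ÷ 28.35 g/oz ≈ 140 oz
diced celery: 3.5 cup × 20/3 × 120 g/cup ÷ 28.35 g/oz ≈ 99 oz

couscous: 106 oz; soy sauce: 40 oz; coconut milk: 155 oz; quinoa: 140 oz; diced celery: 99 oz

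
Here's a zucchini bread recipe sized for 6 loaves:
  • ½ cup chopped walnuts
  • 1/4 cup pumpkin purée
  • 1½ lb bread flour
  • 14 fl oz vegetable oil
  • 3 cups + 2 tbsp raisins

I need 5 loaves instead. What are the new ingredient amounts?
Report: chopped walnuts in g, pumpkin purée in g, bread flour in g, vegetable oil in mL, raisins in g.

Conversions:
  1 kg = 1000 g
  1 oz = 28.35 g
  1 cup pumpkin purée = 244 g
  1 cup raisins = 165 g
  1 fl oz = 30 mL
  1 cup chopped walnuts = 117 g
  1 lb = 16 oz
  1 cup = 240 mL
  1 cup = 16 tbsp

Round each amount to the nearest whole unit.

chopped walnuts: 49 g; pumpkin purée: 51 g; bread flour: 567 g; vegetable oil: 350 mL; raisins: 430 g

Scaling factor: 5/6.
chopped walnuts: 0.5 cup × 5/6 × 117 g/cup ≈ 49 g
pumpkin purée: 0.25 cup × 5/6 × 244 g/cup ≈ 51 g
bread flour: 1.5 lb × 5/6 × 16 oz/lb × 28.35 g/oz = 567 g
vegetable oil: 14 fl oz × 5/6 × 30 mL/fl oz = 350 mL
raisins: (3 cup + 2 tbsp = 3.125 cup) × 5/6 × 165 g/cup ≈ 430 g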